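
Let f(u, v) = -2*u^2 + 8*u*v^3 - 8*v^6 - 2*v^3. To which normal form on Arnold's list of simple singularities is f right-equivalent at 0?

A_{2}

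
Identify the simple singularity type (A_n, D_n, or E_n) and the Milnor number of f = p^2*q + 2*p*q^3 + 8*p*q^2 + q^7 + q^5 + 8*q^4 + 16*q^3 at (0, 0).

The Hessian of f at 0 is [[0, 0], [0, 0]] with rank 0, so corank 2. A Groebner basis of the Jacobian ideal J(f) in C{p,q} is {p^2*q^2 - 8*p^2*q + p^2/7 - 335*p*q^2/7 + 452*p*q/7 + 256*q^2, p^3 + 12*p^2*q - p^2/7 + 335*p*q^2/7 - 452*p*q/7 - 256*q^2, p*q + q^3 + 4*q^2}; counting standard monomials gives mu = 8. Corank 2; j^3 = q*(p + 4*q)^2 has shape L^2 M (L != M), so D-series; mu = 8 gives D_8.

Type D_{8}, Milnor number mu = 8.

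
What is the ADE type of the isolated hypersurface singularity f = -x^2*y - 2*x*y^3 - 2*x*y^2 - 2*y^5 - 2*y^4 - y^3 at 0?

D_{6}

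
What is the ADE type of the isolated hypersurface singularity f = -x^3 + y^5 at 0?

E_8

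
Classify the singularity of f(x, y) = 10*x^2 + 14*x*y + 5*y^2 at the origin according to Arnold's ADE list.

The Hessian of f at 0 has rank 2. Corank 0: nondegenerate Morse point, so A_1.

A1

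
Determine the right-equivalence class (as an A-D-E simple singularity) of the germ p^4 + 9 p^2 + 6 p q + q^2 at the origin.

A_3

The Hessian of f at 0 has rank 1. Corank 1: A-series; mu = 3 gives A_3.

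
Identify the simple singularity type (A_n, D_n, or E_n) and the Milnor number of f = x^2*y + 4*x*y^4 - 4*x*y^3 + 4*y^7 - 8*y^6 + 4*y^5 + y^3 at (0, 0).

Type D_4, Milnor number mu = 4.

The Hessian of f at 0 has rank 0. Corank 2; j^3 = y*(x^2 + y^2) splits into three distinct lines over C (the quadratic factor has nonzero discriminant), so D_4.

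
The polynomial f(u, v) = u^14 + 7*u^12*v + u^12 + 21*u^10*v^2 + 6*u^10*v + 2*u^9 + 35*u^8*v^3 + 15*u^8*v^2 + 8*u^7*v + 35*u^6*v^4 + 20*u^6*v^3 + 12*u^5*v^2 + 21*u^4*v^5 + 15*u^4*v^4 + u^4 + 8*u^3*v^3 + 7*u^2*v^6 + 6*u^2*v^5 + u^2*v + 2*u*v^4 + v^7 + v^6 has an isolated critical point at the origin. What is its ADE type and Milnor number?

Type D7, Milnor number mu = 7.

The Hessian of f at 0 is [[0, 0], [0, 0]] with rank 0, so corank 2. A Groebner basis of the Jacobian ideal J(f) in C{u,v} is {u*v + v^4, u^3, u^2*v, -u^2/6 + u*v^2}; counting standard monomials gives mu = 7. Corank 2; j^3 = u^2*v has shape L^2 M (L != M), so D-series; mu = 7 gives D_7.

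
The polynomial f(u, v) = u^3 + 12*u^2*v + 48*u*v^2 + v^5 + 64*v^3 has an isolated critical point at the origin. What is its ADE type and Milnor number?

The Hessian of f at 0 is [[0, 0], [0, 0]] with rank 0, so corank 2. A Groebner basis of the Jacobian ideal J(f) in C{u,v} is {v^4, u^2 + 8*u*v + 16*v^2}; counting standard monomials gives mu = 8. Corank 2; j^3 = (u + 4*v)^3 is a perfect cube, so E-series; the 5-jet and mu = 8 give E_8.

Type E_{8}, Milnor number mu = 8.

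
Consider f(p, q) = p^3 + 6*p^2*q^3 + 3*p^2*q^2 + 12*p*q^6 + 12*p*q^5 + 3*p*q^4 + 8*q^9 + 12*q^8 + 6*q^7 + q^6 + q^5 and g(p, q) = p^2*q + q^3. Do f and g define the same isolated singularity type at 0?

No.

The Hessian of f at 0 is [[0, 0], [0, 0]] with rank 0, so corank 2. A Groebner basis of the Jacobian ideal J(f) in C{p,q} is {p^2/4 + p*q^3 + p*q^2/2, q^4, p^3, p^2*q - p^2/2 - p*q^2}; counting standard monomials gives mu = 8. Corank 2; j^3 = p^3 is a perfect cube, so E-series; the 5-jet and mu = 8 give E_8. The Hessian of g at 0 is [[0, 0], [0, 0]] with rank 0, so corank 2. A Groebner basis of the Jacobian ideal J(g) in C{p,q} is {q^3, p^2 + 3*q^2, p*q}; counting standard monomials gives mu = 4. Corank 2; j^3 = q*(p^2 + q^2) splits into three distinct lines over C (the quadratic factor has nonzero discriminant), so D_4. f is E_8 but g is D_4, hence not right-equivalent.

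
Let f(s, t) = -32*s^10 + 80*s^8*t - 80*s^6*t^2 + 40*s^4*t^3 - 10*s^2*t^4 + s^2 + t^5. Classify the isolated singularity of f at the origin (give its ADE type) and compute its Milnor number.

Type A_{4}, Milnor number mu = 4.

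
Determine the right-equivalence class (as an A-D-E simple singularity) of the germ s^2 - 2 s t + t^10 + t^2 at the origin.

The Hessian of f at 0 has rank 1. Corank 1: A-series; mu = 9 gives A_9.

A9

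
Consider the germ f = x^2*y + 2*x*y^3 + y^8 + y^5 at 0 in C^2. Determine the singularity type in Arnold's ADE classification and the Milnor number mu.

Type D_{9}, Milnor number mu = 9.

The Hessian of f at 0 has rank 0. Corank 2; j^3 = x^2*y has shape L^2 M (L != M), so D-series; mu = 9 gives D_9.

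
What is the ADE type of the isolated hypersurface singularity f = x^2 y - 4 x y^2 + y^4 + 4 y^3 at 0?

D_5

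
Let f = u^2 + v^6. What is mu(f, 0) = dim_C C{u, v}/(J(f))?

5

The Hessian of f at 0 has rank 1. Corank 1: A-series; mu = 5 gives A_5.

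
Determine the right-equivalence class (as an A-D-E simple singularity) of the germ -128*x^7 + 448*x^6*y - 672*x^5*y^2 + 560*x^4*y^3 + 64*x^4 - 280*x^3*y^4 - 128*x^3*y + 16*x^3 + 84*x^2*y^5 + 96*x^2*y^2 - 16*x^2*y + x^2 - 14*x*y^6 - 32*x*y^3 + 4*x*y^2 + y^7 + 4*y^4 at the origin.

The Hessian of f at 0 has rank 1. Corank 1: A-series; mu = 6 gives A_6.

A_{6}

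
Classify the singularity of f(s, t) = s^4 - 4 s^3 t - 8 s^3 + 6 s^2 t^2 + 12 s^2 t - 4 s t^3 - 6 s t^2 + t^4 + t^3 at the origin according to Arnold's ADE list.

E_{6}

The Hessian of f at 0 has rank 0. Corank 2; j^3 = -(2*s - t)^3 is a perfect cube, so E-series; the 4-jet and mu = 6 give E_6.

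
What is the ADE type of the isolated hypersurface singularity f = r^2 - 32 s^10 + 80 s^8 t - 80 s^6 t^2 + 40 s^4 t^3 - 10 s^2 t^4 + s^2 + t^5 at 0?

A_4

The Hessian of f at 0 has rank 2. Corank 1: A-series; mu = 4 gives A_4.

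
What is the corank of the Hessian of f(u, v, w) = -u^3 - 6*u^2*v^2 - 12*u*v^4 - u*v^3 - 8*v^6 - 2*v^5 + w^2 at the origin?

Hessian at 0 has rank 1.

2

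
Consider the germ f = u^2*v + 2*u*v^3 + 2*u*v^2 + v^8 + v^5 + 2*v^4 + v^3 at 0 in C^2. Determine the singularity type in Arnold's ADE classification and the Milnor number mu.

The Hessian of f at 0 is [[0, 0], [0, 0]] with rank 0, so corank 2. A Groebner basis of the Jacobian ideal J(f) in C{u,v} is {u^4 + 6*u^3 + 14*u^2*v + u^2/2 + 23*u*v^2/2 - 5*u*v/2 - 3*v^2, u^3*v - 3*u^3 - 6*u^2*v - u^2/8 - 33*u*v^2/8 + 7*u*v/8 + v^2, u^3 + u^2*v^2 + u^2*v, u*v + v^3 + v^2}; counting standard monomials gives mu = 9. Corank 2; j^3 = v*(u + v)^2 has shape L^2 M (L != M), so D-series; mu = 9 gives D_9.

Type D_{9}, Milnor number mu = 9.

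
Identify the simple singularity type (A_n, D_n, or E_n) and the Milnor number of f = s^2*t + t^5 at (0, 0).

Type D_{6}, Milnor number mu = 6.

The Hessian of f at 0 has rank 0. Corank 2; j^3 = s^2*t has shape L^2 M (L != M), so D-series; mu = 6 gives D_6.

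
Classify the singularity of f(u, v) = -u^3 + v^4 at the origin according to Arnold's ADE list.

E_{6}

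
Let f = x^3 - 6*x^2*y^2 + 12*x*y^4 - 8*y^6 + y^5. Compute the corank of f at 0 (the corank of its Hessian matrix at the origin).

2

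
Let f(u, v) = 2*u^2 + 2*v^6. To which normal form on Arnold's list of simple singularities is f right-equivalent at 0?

The Hessian of f at 0 has rank 1. Corank 1: A-series; mu = 5 gives A_5.

A5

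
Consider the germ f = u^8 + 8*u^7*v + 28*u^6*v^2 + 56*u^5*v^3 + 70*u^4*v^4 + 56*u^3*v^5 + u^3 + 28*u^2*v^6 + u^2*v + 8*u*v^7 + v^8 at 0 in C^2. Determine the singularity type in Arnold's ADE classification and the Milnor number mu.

Type D_{9}, Milnor number mu = 9.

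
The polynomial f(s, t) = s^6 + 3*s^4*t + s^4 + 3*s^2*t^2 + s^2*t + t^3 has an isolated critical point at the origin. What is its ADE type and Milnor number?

Type D_4, Milnor number mu = 4.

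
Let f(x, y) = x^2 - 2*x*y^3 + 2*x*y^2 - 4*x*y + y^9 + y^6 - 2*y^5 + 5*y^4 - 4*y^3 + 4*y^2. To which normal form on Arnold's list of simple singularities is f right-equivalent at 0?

The Hessian of f at 0 has rank 1. Corank 1: A-series; mu = 8 gives A_8.

A_8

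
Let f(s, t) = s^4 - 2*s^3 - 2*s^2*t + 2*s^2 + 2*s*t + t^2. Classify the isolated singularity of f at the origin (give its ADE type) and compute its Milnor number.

Type A_1, Milnor number mu = 1.

The Hessian of f at 0 is [[4, 2], [2, 2]] with rank 2, so corank 0. A Groebner basis of the Jacobian ideal J(f) in C{s,t} is {s, t}; counting standard monomials gives mu = 1. Corank 0: nondegenerate Morse point, so A_1.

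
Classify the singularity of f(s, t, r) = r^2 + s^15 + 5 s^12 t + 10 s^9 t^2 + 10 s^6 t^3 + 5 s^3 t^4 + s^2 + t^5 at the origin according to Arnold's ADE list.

A_{4}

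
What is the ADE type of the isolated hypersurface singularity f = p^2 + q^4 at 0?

A3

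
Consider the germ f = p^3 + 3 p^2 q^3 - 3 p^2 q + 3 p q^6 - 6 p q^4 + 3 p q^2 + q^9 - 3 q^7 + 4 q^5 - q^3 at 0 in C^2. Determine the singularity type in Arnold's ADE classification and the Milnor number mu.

The Hessian of f at 0 has rank 0. Corank 2; j^3 = (p - q)^3 is a perfect cube, so E-series; the 5-jet and mu = 8 give E_8.

Type E_{8}, Milnor number mu = 8.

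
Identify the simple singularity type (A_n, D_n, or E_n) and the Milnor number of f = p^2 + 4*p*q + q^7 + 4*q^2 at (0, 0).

Type A6, Milnor number mu = 6.

The Hessian of f at 0 is [[2, 4], [4, 8]] with rank 1, so corank 1. A Groebner basis of the Jacobian ideal J(f) in C{p,q} is {q^6, p + 2*q}; counting standard monomials gives mu = 6. Corank 1: A-series; mu = 6 gives A_6.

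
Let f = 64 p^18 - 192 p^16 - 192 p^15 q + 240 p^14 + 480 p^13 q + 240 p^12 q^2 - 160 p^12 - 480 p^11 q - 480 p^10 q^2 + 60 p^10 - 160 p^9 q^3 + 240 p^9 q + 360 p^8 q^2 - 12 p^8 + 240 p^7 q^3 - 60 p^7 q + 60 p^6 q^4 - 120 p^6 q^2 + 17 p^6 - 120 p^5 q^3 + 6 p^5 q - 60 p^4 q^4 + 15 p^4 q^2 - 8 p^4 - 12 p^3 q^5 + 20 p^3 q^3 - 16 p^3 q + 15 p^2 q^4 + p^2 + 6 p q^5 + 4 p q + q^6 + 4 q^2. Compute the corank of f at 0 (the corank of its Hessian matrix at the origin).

Hessian at 0 has rank 1.

1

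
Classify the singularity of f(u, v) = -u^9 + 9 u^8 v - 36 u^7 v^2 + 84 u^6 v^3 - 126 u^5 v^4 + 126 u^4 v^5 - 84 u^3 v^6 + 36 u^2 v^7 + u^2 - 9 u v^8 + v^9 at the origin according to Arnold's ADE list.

A_{8}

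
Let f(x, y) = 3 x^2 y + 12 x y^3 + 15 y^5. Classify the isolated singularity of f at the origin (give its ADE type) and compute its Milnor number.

Type D6, Milnor number mu = 6.

The Hessian of f at 0 has rank 0. Corank 2; j^3 = 3*x^2*y has shape L^2 M (L != M), so D-series; mu = 6 gives D_6.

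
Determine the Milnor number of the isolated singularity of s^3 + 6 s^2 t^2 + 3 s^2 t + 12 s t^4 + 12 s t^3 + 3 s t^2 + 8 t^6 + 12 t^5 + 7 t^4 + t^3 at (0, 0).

The Hessian of f at 0 has rank 0. Corank 2; j^3 = (s + t)^3 is a perfect cube, so E-series; the 4-jet and mu = 6 give E_6.

6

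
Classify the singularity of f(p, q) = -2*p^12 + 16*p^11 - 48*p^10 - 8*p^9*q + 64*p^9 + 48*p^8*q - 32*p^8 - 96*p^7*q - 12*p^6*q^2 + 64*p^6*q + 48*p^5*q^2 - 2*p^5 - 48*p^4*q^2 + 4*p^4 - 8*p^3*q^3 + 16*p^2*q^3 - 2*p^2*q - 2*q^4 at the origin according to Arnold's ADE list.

D_{5}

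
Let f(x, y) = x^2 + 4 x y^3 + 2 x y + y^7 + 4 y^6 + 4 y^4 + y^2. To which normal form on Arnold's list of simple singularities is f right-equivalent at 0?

A_{6}

The Hessian of f at 0 has rank 1. Corank 1: A-series; mu = 6 gives A_6.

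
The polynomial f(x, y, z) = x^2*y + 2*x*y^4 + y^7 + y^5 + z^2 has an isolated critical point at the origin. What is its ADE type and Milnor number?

Type D6, Milnor number mu = 6.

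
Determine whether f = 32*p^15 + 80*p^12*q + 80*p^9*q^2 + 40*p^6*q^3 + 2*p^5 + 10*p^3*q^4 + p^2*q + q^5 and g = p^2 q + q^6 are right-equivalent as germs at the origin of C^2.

No.

The Hessian of f at 0 has rank 0. Corank 2; j^3 = p^2*q has shape L^2 M (L != M), so D-series; mu = 6 gives D_6. The Hessian of g at 0 has rank 0. Corank 2; j^3 = p^2*q has shape L^2 M (L != M), so D-series; mu = 7 gives D_7. f is D_6 but g is D_7, hence not right-equivalent.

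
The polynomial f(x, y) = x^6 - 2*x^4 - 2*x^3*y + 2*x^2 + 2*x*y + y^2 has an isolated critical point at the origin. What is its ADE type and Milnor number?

The Hessian of f at 0 is [[4, 2], [2, 2]] with rank 2, so corank 0. A Groebner basis of the Jacobian ideal J(f) in C{x,y} is {x, y}; counting standard monomials gives mu = 1. Corank 0: nondegenerate Morse point, so A_1.

Type A_1, Milnor number mu = 1.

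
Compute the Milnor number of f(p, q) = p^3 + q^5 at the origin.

8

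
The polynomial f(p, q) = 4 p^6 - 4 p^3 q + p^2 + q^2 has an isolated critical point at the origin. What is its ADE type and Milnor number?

The Hessian of f at 0 is [[2, 0], [0, 2]] with rank 2, so corank 0. A Groebner basis of the Jacobian ideal J(f) in C{p,q} is {p, q}; counting standard monomials gives mu = 1. Corank 0: nondegenerate Morse point, so A_1.

Type A_1, Milnor number mu = 1.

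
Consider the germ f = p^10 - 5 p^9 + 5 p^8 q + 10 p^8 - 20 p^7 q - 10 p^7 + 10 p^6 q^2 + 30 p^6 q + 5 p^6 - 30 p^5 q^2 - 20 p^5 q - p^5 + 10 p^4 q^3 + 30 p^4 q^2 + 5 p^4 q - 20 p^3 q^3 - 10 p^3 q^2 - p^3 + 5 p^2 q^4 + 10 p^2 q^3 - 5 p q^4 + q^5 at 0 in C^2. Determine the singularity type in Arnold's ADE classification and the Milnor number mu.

The Hessian of f at 0 has rank 0. Corank 2; j^3 = -p^3 is a perfect cube, so E-series; the 5-jet and mu = 8 give E_8.

Type E_8, Milnor number mu = 8.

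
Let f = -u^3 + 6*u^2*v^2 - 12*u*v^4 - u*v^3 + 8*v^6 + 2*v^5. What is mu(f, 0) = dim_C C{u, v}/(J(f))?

7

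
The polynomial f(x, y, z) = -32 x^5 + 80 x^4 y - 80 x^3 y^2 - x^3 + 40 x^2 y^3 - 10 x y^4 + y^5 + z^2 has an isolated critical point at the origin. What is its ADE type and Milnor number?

The Hessian of f at 0 has rank 1. Corank 2; j^3 = -x^3 is a perfect cube, so E-series; the 5-jet and mu = 8 give E_8.

Type E_{8}, Milnor number mu = 8.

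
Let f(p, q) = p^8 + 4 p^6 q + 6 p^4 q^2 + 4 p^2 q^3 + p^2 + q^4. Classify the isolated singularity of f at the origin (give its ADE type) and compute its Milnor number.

Type A_{3}, Milnor number mu = 3.

The Hessian of f at 0 has rank 1. Corank 1: A-series; mu = 3 gives A_3.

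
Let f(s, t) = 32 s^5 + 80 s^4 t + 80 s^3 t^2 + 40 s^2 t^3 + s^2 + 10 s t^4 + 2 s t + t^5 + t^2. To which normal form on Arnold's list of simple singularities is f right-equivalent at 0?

A_4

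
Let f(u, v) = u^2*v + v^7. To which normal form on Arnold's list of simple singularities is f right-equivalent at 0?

D_{8}

The Hessian of f at 0 is [[0, 0], [0, 0]] with rank 0, so corank 2. A Groebner basis of the Jacobian ideal J(f) in C{u,v} is {u^2/7 + v^6, u^3, u*v}; counting standard monomials gives mu = 8. Corank 2; j^3 = u^2*v has shape L^2 M (L != M), so D-series; mu = 8 gives D_8.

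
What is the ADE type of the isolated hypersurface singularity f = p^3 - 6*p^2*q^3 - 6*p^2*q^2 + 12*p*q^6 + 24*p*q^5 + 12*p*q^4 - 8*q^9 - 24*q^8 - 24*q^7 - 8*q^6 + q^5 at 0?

The Hessian of f at 0 has rank 0. Corank 2; j^3 = p^3 is a perfect cube, so E-series; the 5-jet and mu = 8 give E_8.

E_8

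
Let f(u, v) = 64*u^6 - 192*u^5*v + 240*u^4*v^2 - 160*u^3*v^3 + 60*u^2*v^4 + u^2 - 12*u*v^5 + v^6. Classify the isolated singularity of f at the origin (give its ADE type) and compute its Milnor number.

Type A_5, Milnor number mu = 5.

The Hessian of f at 0 has rank 1. Corank 1: A-series; mu = 5 gives A_5.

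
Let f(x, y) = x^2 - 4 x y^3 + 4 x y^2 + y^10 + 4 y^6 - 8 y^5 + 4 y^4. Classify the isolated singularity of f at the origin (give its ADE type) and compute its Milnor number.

The Hessian of f at 0 is [[2, 0], [0, 0]] with rank 1, so corank 1. A Groebner basis of the Jacobian ideal J(f) in C{x,y} is {x^4 + 2*x^3/3 - 4*x^2*y - 20*x^2/3 - 56*x*y^2/3 - 16*x*y/3 - 16*x/3 - 32*y^2/3, x^3*y + x^3 - 4*x^2*y - 6*x^2 - 16*x*y^2 - 4*x*y - 4*x - 8*y^2, x^3/6 + x^2*y^2 + x^2*y + 4*x^2/3 + 10*x*y^2/3 + 2*x*y/3 + 2*x/3 + 4*y^2/3, -x/2 + y^3 - y^2}; counting standard monomials gives mu = 9. Corank 1: A-series; mu = 9 gives A_9.

Type A_{9}, Milnor number mu = 9.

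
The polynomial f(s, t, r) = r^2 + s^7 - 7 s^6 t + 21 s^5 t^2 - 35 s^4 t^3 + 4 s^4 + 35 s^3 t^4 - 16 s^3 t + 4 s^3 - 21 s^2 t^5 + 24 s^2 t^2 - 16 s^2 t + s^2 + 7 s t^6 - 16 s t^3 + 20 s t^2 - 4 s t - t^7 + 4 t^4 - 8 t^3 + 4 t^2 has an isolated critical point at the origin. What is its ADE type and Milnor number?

Type A6, Milnor number mu = 6.

The Hessian of f at 0 is [[2, -4, 0], [-4, 8, 0], [0, 0, 2]] with rank 2, so corank 1. A Groebner basis of the Jacobian ideal J(f) in C{s,t,r} is {-7*s*t/6 - 5*s/24 + t^4 - 2*t^3/3 + 23*t^2/12 + 5*t/12, s*t^2 + 2*s*t/3 + s/12 - 4*t^3/3 - 7*t^2/6 - t/6, s^2 - 2*s*t + s/2 + t^2 - t, r}; counting standard monomials gives mu = 6. Corank 1: A-series; mu = 6 gives A_6.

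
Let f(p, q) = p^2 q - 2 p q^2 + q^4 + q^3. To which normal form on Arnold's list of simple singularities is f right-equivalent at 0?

D_5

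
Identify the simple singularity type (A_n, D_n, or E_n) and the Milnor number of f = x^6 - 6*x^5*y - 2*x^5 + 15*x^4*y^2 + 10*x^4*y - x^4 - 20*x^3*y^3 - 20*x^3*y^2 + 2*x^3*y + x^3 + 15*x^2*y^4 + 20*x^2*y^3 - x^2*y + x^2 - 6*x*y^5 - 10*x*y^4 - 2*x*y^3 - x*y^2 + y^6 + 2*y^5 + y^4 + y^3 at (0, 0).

The Hessian of f at 0 has rank 1. Corank 1: A-series; mu = 2 gives A_2.

Type A_{2}, Milnor number mu = 2.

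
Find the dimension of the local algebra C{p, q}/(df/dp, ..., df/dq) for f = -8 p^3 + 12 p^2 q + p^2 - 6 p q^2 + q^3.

2

The Hessian of f at 0 has rank 1. Corank 1: A-series; mu = 2 gives A_2.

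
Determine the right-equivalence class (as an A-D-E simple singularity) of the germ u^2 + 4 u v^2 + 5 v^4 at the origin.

A_3

The Hessian of f at 0 is [[2, 0], [0, 0]] with rank 1, so corank 1. A Groebner basis of the Jacobian ideal J(f) in C{u,v} is {u^2, u*v, u/2 + v^2}; counting standard monomials gives mu = 3. Corank 1: A-series; mu = 3 gives A_3.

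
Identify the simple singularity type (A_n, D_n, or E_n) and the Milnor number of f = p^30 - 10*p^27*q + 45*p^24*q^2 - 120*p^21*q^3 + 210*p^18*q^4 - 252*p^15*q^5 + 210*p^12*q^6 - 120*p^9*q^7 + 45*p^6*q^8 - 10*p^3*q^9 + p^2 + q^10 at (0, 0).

The Hessian of f at 0 has rank 1. Corank 1: A-series; mu = 9 gives A_9.

Type A_{9}, Milnor number mu = 9.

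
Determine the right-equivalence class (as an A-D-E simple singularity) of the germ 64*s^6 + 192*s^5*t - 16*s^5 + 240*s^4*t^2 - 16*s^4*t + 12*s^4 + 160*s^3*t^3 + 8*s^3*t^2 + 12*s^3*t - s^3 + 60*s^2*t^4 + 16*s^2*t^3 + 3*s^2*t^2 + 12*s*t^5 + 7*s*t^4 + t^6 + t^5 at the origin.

E8

The Hessian of f at 0 is [[0, 0], [0, 0]] with rank 0, so corank 2. A Groebner basis of the Jacobian ideal J(f) in C{s,t} is {-s^2/16 + s*t^3 + s*t^2/8, s^2/2 - s*t^2 + t^4, s^3, s^2*t - s^2/8 + s*t^2/4}; counting standard monomials gives mu = 8. Corank 2; j^3 = -s^3 is a perfect cube, so E-series; the 5-jet and mu = 8 give E_8.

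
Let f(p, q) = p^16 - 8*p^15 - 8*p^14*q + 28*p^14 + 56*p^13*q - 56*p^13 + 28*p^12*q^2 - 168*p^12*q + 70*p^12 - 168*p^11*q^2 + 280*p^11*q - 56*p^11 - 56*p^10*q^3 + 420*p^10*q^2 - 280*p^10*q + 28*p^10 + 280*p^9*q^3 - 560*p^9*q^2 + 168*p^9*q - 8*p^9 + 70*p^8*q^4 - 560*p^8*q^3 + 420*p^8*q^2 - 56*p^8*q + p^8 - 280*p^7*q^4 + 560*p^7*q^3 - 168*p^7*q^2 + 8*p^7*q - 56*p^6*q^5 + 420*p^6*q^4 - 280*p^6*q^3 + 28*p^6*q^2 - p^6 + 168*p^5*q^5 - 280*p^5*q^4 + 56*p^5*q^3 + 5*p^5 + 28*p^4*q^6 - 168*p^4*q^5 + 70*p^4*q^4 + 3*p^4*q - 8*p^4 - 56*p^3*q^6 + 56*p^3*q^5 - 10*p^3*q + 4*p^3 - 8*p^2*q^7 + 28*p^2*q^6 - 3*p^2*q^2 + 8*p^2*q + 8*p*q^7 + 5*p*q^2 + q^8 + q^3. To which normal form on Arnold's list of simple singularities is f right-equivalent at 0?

The Hessian of f at 0 has rank 0. Corank 2; j^3 = (p + q)*(2*p + q)^2 has shape L^2 M (L != M), so D-series; mu = 9 gives D_9.

D_9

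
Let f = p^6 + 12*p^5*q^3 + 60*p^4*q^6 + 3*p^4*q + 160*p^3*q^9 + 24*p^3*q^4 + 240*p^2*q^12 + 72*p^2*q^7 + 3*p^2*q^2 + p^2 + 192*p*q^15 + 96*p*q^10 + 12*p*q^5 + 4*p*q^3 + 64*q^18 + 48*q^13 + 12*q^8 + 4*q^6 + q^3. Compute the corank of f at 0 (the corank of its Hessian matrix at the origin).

The Hessian at 0 is [[2, 0], [0, 0]] of rank 1; hence corank 1.

1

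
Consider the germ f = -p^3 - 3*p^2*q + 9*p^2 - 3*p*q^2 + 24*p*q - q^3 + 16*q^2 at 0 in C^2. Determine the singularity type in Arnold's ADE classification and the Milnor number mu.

Type A_{2}, Milnor number mu = 2.

The Hessian of f at 0 has rank 1. Corank 1: A-series; mu = 2 gives A_2.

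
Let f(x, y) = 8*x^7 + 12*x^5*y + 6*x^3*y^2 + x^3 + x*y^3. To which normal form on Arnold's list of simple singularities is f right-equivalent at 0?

The Hessian of f at 0 has rank 0. Corank 2; j^3 = x^3 is a perfect cube, so E-series; the 4-jet and mu = 7 give E_7.

E_{7}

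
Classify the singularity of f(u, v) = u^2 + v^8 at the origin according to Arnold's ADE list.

A_{7}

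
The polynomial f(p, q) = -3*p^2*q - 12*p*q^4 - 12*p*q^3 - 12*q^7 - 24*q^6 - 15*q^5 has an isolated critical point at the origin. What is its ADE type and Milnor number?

Type D_6, Milnor number mu = 6.

The Hessian of f at 0 has rank 0. Corank 2; j^3 = -3*p^2*q has shape L^2 M (L != M), so D-series; mu = 6 gives D_6.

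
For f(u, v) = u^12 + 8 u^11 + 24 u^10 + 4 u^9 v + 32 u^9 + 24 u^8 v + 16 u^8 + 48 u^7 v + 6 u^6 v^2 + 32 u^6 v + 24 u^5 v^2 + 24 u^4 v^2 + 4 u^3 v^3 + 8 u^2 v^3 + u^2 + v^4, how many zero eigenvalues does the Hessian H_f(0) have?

1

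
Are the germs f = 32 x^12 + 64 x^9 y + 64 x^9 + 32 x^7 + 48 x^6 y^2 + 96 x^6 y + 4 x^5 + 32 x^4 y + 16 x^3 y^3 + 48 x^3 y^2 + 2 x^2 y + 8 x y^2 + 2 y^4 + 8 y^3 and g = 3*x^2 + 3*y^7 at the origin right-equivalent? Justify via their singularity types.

No.

The Hessian of f at 0 has rank 0. Corank 2; j^3 = 2*y*(x + 2*y)^2 has shape L^2 M (L != M), so D-series; mu = 5 gives D_5. The Hessian of g at 0 has rank 1. Corank 1: A-series; mu = 6 gives A_6. f is D_5 but g is A_6, hence not right-equivalent.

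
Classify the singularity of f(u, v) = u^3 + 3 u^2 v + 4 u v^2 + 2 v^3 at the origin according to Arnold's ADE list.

The Hessian of f at 0 has rank 0. Corank 2; j^3 = (u + v)*(u^2 + 2*u*v + 2*v^2) splits into three distinct lines over C (the quadratic factor has nonzero discriminant), so D_4.

D4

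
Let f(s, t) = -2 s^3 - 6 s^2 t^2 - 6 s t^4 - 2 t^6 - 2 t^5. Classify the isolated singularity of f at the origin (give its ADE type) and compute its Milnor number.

Type E_{8}, Milnor number mu = 8.

The Hessian of f at 0 is [[0, 0], [0, 0]] with rank 0, so corank 2. A Groebner basis of the Jacobian ideal J(f) in C{s,t} is {t^4, s^3, s^2/2 + s*t^2}; counting standard monomials gives mu = 8. Corank 2; j^3 = -2*s^3 is a perfect cube, so E-series; the 5-jet and mu = 8 give E_8.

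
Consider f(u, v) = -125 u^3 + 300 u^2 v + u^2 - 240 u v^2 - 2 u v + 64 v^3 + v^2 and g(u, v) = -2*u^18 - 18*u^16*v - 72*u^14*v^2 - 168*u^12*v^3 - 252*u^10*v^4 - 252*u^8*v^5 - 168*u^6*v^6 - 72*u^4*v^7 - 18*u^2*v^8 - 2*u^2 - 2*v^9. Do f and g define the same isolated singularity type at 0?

The Hessian of f at 0 is [[2, -2], [-2, 2]] with rank 1, so corank 1. A Groebner basis of the Jacobian ideal J(f) in C{u,v} is {v^2, u - v}; counting standard monomials gives mu = 2. Corank 1: A-series; mu = 2 gives A_2. The Hessian of g at 0 is [[-4, 0], [0, 0]] with rank 1, so corank 1. A Groebner basis of the Jacobian ideal J(g) in C{u,v} is {v^8, u}; counting standard monomials gives mu = 8. Corank 1: A-series; mu = 8 gives A_8. f is A_2 but g is A_8, hence not right-equivalent.

No.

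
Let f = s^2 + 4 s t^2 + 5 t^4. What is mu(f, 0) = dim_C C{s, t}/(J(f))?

3

The Hessian of f at 0 has rank 1. Corank 1: A-series; mu = 3 gives A_3.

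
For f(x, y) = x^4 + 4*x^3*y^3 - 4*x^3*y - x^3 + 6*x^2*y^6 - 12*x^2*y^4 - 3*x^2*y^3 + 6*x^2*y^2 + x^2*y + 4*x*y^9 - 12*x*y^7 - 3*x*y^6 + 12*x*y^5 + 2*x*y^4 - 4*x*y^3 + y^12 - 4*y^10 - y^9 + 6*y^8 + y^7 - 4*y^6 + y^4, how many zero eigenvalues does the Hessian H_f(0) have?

2

Hessian at 0 has rank 0.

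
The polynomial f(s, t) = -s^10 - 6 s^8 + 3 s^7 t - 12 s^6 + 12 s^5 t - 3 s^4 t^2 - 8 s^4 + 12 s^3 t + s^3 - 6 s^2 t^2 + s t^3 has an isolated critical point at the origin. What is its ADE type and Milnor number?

Type E_{7}, Milnor number mu = 7.

The Hessian of f at 0 has rank 0. Corank 2; j^3 = s^3 is a perfect cube, so E-series; the 4-jet and mu = 7 give E_7.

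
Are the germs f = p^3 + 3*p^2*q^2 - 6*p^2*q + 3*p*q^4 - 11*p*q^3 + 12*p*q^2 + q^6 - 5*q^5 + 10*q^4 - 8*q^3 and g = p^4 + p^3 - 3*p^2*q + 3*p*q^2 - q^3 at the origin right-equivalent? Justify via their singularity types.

No.

The Hessian of f at 0 is [[0, 0], [0, 0]] with rank 0, so corank 2. A Groebner basis of the Jacobian ideal J(f) in C{p,q} is {-p^2 + 4*p*q + q^4 - q^3/3 - 4*q^2, p^3 + 14*p^2 - 56*p*q - 10*q^3/3 + 56*q^2, p^2*q + 13*p^2/3 - 52*p*q/3 - 23*q^3/9 + 52*q^2/3, p^2 + p*q^2 - 4*p*q - 5*q^3/3 + 4*q^2}; counting standard monomials gives mu = 7. Corank 2; j^3 = (p - 2*q)^3 is a perfect cube, so E-series; the 4-jet and mu = 7 give E_7. The Hessian of g at 0 is [[0, 0], [0, 0]] with rank 0, so corank 2. A Groebner basis of the Jacobian ideal J(g) in C{p,q} is {q^4, p*q^2 - 2*q^3/3, p^2 - 2*p*q + q^2}; counting standard monomials gives mu = 6. Corank 2; j^3 = (p - q)^3 is a perfect cube, so E-series; the 4-jet and mu = 6 give E_6. f is E_7 but g is E_6, hence not right-equivalent.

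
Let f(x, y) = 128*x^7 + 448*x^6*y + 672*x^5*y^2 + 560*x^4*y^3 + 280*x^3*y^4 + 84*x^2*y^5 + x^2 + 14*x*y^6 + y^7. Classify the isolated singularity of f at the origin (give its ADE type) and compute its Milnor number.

Type A_6, Milnor number mu = 6.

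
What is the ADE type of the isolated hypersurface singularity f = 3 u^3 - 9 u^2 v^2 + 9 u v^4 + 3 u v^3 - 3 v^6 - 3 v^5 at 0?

The Hessian of f at 0 has rank 0. Corank 2; j^3 = 3*u^3 is a perfect cube, so E-series; the 4-jet and mu = 7 give E_7.

E7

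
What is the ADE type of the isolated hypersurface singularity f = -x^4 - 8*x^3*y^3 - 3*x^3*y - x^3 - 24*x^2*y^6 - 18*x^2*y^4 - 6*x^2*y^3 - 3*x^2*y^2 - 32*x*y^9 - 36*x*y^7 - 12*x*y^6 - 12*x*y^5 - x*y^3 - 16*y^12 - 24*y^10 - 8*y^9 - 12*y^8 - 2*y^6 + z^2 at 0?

E7

The Hessian of f at 0 is [[0, 0, 0], [0, 0, 0], [0, 0, 2]] with rank 1, so corank 2. A Groebner basis of the Jacobian ideal J(f) in C{x,y,z} is {3*x^2 + y^4 + y^3, x^3, x^2*y - x^2 - y^3/3, 2*x^2 + x*y^2 + 2*y^3/3, z}; counting standard monomials gives mu = 7. Corank 2; j^3 = -x^3 is a perfect cube, so E-series; the 4-jet and mu = 7 give E_7.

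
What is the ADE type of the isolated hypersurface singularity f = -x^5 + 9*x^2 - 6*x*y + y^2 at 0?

A_4

The Hessian of f at 0 has rank 1. Corank 1: A-series; mu = 4 gives A_4.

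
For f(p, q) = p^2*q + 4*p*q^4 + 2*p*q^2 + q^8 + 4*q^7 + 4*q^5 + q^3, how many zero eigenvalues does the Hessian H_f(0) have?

2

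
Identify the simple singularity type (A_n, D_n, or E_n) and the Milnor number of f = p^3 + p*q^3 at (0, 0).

Type E_{7}, Milnor number mu = 7.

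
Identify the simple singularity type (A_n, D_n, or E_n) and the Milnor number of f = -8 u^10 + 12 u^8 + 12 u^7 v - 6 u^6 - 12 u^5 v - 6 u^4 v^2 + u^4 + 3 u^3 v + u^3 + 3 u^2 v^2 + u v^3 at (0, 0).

Type E7, Milnor number mu = 7.

The Hessian of f at 0 is [[0, 0], [0, 0]] with rank 0, so corank 2. A Groebner basis of the Jacobian ideal J(f) in C{u,v} is {3*u^2 + v^4 + v^3, u^3, u^2*v - u^2 - v^3/3, 2*u^2 + u*v^2 + 2*v^3/3}; counting standard monomials gives mu = 7. Corank 2; j^3 = u^3 is a perfect cube, so E-series; the 4-jet and mu = 7 give E_7.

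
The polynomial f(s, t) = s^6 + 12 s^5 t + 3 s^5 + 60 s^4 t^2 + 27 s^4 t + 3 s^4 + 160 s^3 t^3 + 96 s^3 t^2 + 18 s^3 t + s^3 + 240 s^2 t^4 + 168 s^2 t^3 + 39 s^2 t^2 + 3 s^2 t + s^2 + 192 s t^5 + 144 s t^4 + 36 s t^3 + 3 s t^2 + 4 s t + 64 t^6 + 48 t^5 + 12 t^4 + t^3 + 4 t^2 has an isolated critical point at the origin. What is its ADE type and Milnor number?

The Hessian of f at 0 has rank 1. Corank 1: A-series; mu = 2 gives A_2.

Type A2, Milnor number mu = 2.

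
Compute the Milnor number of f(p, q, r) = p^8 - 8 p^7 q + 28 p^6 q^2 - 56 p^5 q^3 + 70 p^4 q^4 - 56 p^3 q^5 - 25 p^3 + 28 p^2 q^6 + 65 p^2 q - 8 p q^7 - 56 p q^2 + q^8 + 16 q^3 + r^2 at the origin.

The Hessian of f at 0 has rank 1. Corank 2; j^3 = -(p - q)*(5*p - 4*q)^2 has shape L^2 M (L != M), so D-series; mu = 9 gives D_9.

9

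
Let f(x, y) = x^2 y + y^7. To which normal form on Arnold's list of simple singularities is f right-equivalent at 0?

D_{8}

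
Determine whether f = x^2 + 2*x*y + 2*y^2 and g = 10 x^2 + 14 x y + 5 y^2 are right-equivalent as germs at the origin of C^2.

Yes.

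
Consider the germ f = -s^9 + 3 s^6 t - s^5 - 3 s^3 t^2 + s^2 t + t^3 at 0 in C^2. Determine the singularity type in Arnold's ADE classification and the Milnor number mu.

Type D4, Milnor number mu = 4.

The Hessian of f at 0 has rank 0. Corank 2; j^3 = t*(s^2 + t^2) splits into three distinct lines over C (the quadratic factor has nonzero discriminant), so D_4.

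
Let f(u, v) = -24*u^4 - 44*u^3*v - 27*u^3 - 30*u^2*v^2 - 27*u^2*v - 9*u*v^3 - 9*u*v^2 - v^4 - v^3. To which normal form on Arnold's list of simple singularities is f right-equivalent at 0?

The Hessian of f at 0 has rank 0. Corank 2; j^3 = -(3*u + v)^3 is a perfect cube, so E-series; the 4-jet and mu = 7 give E_7.

E7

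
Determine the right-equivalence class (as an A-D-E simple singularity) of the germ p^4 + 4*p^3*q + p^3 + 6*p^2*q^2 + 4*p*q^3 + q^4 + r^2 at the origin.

E_{6}

The Hessian of f at 0 is [[0, 0, 0], [0, 0, 0], [0, 0, 2]] with rank 1, so corank 2. A Groebner basis of the Jacobian ideal J(f) in C{p,q,r} is {q^4, p*q^2 + q^3/3, p^2, r}; counting standard monomials gives mu = 6. Corank 2; j^3 = p^3 is a perfect cube, so E-series; the 4-jet and mu = 6 give E_6.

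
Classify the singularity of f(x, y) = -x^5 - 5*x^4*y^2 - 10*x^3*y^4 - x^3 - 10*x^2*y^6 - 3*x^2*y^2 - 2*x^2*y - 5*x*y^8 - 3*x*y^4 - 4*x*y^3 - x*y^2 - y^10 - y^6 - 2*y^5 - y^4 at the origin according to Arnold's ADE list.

D6

The Hessian of f at 0 has rank 0. Corank 2; j^3 = -x*(x + y)^2 has shape L^2 M (L != M), so D-series; mu = 6 gives D_6.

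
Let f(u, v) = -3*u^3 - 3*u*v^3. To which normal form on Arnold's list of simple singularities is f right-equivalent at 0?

E_{7}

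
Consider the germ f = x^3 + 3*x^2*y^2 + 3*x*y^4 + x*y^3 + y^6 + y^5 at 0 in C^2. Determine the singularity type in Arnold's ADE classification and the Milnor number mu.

Type E_{7}, Milnor number mu = 7.

The Hessian of f at 0 has rank 0. Corank 2; j^3 = x^3 is a perfect cube, so E-series; the 4-jet and mu = 7 give E_7.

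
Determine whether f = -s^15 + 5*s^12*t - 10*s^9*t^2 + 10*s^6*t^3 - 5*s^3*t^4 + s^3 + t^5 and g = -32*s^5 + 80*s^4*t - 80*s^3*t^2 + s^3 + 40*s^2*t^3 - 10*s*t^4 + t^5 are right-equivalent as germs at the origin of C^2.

Yes.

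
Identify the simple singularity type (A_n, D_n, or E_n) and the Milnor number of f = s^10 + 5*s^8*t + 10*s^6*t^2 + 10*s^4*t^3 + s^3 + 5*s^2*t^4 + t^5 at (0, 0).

The Hessian of f at 0 has rank 0. Corank 2; j^3 = s^3 is a perfect cube, so E-series; the 5-jet and mu = 8 give E_8.

Type E8, Milnor number mu = 8.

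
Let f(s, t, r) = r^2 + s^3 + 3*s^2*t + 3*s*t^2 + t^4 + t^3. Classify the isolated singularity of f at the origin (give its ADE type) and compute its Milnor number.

Type E6, Milnor number mu = 6.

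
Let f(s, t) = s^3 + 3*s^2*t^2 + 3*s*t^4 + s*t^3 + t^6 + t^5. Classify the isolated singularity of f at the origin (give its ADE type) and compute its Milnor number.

The Hessian of f at 0 has rank 0. Corank 2; j^3 = s^3 is a perfect cube, so E-series; the 4-jet and mu = 7 give E_7.

Type E_7, Milnor number mu = 7.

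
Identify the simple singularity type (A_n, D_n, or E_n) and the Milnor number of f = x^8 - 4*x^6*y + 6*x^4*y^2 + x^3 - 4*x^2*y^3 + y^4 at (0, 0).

Type E_{6}, Milnor number mu = 6.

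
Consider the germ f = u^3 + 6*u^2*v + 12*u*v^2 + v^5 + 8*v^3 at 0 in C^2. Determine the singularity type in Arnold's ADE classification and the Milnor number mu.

The Hessian of f at 0 has rank 0. Corank 2; j^3 = (u + 2*v)^3 is a perfect cube, so E-series; the 5-jet and mu = 8 give E_8.

Type E_{8}, Milnor number mu = 8.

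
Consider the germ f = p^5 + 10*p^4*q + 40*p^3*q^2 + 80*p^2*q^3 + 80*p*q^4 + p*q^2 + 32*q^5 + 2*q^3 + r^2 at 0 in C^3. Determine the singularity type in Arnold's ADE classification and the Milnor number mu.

Type D6, Milnor number mu = 6.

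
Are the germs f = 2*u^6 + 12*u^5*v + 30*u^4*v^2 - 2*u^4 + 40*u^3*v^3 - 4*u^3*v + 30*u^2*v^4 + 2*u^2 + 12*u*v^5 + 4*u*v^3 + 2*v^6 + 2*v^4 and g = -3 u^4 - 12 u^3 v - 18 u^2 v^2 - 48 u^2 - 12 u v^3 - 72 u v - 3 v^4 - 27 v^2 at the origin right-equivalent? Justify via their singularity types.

The Hessian of f at 0 has rank 1. Corank 1: A-series; mu = 3 gives A_3. The Hessian of g at 0 has rank 1. Corank 1: A-series; mu = 3 gives A_3. Both have type A_3, hence right-equivalent.

Yes.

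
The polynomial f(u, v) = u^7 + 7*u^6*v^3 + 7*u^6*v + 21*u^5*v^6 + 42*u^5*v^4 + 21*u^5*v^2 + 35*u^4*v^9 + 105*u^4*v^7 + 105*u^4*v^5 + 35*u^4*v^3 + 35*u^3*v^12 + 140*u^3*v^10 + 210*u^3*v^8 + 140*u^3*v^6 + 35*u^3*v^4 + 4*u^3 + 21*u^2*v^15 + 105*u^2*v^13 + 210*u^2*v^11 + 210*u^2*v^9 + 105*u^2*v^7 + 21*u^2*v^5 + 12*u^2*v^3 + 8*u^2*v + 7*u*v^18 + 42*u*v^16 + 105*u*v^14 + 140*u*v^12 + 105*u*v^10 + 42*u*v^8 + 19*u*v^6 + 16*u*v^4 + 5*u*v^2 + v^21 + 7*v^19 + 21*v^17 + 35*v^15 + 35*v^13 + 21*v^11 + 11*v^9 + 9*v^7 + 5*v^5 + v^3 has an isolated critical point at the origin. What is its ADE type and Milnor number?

The Hessian of f at 0 has rank 0. Corank 2; j^3 = (u + v)*(2*u + v)^2 has shape L^2 M (L != M), so D-series; mu = 8 gives D_8.

Type D_8, Milnor number mu = 8.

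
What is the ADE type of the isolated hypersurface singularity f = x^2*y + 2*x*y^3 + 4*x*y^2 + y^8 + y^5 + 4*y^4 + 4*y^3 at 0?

D_{9}

The Hessian of f at 0 has rank 0. Corank 2; j^3 = y*(x + 2*y)^2 has shape L^2 M (L != M), so D-series; mu = 9 gives D_9.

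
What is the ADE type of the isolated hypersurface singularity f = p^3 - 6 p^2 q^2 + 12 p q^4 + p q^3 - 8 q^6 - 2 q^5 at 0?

E_{7}

The Hessian of f at 0 has rank 0. Corank 2; j^3 = p^3 is a perfect cube, so E-series; the 4-jet and mu = 7 give E_7.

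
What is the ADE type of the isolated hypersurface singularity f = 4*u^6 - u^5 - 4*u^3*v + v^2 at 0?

A_{4}

The Hessian of f at 0 has rank 1. Corank 1: A-series; mu = 4 gives A_4.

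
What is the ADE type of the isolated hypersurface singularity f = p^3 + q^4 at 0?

E_6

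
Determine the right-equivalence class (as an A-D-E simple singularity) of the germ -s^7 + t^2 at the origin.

The Hessian of f at 0 has rank 1. Corank 1: A-series; mu = 6 gives A_6.

A_6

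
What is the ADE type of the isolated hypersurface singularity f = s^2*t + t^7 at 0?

The Hessian of f at 0 is [[0, 0], [0, 0]] with rank 0, so corank 2. A Groebner basis of the Jacobian ideal J(f) in C{s,t} is {s^2/7 + t^6, s^3, s*t}; counting standard monomials gives mu = 8. Corank 2; j^3 = s^2*t has shape L^2 M (L != M), so D-series; mu = 8 gives D_8.

D_8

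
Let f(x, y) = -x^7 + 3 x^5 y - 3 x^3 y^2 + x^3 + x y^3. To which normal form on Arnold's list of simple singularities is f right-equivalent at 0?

E_{7}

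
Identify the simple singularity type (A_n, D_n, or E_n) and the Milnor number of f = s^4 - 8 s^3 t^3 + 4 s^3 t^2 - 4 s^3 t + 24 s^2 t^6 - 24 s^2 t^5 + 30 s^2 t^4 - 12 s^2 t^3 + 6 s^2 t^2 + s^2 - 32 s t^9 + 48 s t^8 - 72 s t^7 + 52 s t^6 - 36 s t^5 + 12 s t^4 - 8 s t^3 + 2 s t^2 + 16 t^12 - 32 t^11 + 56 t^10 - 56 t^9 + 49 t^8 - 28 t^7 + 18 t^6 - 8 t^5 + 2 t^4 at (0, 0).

Type A_3, Milnor number mu = 3.

The Hessian of f at 0 has rank 1. Corank 1: A-series; mu = 3 gives A_3.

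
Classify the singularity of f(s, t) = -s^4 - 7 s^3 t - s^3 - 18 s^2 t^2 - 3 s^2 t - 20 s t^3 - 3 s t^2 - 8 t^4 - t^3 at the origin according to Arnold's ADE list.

E_7

The Hessian of f at 0 is [[0, 0], [0, 0]] with rank 0, so corank 2. A Groebner basis of the Jacobian ideal J(f) in C{s,t} is {3*s^2 + 6*s*t + t^4 + t^3 + 3*t^2, s^3 + 9*s^2 + 18*s*t + 4*t^3 + 9*t^2, s^2*t - 5*s^2 - 10*s*t - 8*t^3/3 - 5*t^2, 2*s^2 + s*t^2 + 4*s*t + 5*t^3/3 + 2*t^2}; counting standard monomials gives mu = 7. Corank 2; j^3 = -(s + t)^3 is a perfect cube, so E-series; the 4-jet and mu = 7 give E_7.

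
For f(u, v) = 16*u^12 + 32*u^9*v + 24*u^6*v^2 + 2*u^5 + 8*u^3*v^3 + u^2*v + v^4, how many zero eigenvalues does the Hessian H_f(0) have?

2

Hessian at 0 has rank 0.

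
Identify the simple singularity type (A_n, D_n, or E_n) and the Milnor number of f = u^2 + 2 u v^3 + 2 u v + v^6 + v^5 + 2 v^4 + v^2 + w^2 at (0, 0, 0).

The Hessian of f at 0 has rank 2. Corank 1: A-series; mu = 4 gives A_4.

Type A_4, Milnor number mu = 4.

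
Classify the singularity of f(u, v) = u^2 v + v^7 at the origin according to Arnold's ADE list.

D_8

The Hessian of f at 0 has rank 0. Corank 2; j^3 = u^2*v has shape L^2 M (L != M), so D-series; mu = 8 gives D_8.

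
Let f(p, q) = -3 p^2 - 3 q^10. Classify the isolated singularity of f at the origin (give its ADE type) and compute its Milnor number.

The Hessian of f at 0 is [[-6, 0], [0, 0]] with rank 1, so corank 1. A Groebner basis of the Jacobian ideal J(f) in C{p,q} is {q^9, p}; counting standard monomials gives mu = 9. Corank 1: A-series; mu = 9 gives A_9.

Type A9, Milnor number mu = 9.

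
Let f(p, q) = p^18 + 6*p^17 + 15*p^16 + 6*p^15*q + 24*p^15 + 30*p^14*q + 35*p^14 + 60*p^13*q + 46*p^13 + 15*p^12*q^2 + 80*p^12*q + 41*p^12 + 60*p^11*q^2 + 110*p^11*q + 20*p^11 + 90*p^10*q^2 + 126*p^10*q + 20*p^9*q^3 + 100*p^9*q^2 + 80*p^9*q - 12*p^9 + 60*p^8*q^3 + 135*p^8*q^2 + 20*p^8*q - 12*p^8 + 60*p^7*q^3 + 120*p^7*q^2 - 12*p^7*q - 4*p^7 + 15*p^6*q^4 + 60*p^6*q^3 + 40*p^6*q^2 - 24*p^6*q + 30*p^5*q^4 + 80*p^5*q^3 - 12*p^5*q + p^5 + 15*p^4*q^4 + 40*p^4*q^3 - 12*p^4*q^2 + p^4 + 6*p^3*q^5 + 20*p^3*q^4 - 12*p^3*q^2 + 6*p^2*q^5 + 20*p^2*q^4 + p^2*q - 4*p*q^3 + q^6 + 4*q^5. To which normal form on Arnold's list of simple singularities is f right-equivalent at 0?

D_{7}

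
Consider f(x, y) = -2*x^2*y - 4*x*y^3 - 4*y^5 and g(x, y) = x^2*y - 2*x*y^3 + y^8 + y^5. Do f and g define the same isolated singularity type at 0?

The Hessian of f at 0 has rank 0. Corank 2; j^3 = -2*x^2*y has shape L^2 M (L != M), so D-series; mu = 6 gives D_6. The Hessian of g at 0 has rank 0. Corank 2; j^3 = x^2*y has shape L^2 M (L != M), so D-series; mu = 9 gives D_9. f is D_6 but g is D_9, hence not right-equivalent.

No.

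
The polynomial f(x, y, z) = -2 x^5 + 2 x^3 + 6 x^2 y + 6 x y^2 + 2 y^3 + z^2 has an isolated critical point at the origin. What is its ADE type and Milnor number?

The Hessian of f at 0 is [[0, 0, 0], [0, 0, 0], [0, 0, 2]] with rank 1, so corank 2. A Groebner basis of the Jacobian ideal J(f) in C{x,y,z} is {y^5, x*y^3 + 3*y^4/4, x^2 + 2*x*y + y^2, z}; counting standard monomials gives mu = 8. Corank 2; j^3 = 2*(x + y)^3 is a perfect cube, so E-series; the 5-jet and mu = 8 give E_8.

Type E_8, Milnor number mu = 8.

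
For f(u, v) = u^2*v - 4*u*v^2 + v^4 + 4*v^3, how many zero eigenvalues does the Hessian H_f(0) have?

The Hessian at 0 is [[0, 0], [0, 0]] of rank 0; hence corank 2.

2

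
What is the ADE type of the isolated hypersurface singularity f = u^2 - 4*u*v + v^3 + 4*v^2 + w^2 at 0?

The Hessian of f at 0 has rank 2. Corank 1: A-series; mu = 2 gives A_2.

A_{2}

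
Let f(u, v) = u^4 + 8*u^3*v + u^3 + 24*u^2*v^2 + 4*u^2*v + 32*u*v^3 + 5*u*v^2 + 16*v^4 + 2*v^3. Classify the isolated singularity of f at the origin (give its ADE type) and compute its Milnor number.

Type D5, Milnor number mu = 5.

The Hessian of f at 0 is [[0, 0], [0, 0]] with rank 0, so corank 2. A Groebner basis of the Jacobian ideal J(f) in C{u,v} is {u*v^2 + u*v/4 + v^2/4, -u*v/4 + v^3 - v^2/4, u^2 + 3*u*v + 2*v^2}; counting standard monomials gives mu = 5. Corank 2; j^3 = (u + v)^2*(u + 2*v) has shape L^2 M (L != M), so D-series; mu = 5 gives D_5.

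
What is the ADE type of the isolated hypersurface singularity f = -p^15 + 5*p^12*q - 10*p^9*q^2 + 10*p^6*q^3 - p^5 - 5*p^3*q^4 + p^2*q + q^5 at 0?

The Hessian of f at 0 has rank 0. Corank 2; j^3 = p^2*q has shape L^2 M (L != M), so D-series; mu = 6 gives D_6.

D_{6}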